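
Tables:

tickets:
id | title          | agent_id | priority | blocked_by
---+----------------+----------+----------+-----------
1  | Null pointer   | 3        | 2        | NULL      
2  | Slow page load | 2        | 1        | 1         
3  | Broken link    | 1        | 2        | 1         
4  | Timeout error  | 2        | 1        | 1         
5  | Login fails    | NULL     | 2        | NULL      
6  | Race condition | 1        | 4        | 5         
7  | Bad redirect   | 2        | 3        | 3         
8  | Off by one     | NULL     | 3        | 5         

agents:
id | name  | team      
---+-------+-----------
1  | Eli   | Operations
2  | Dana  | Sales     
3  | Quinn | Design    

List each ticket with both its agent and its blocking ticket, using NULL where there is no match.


Two LEFT JOINs from the same base table tickets: one to agents via agent_id, one to tickets itself via blocked_by. Both are LEFT so every ticket is preserved.
Match against agents:
  - ticket 1 (Null pointer): agent_id=3 -> matches Quinn
  - ticket 2 (Slow page load): agent_id=2 -> matches Dana
  - ticket 3 (Broken link): agent_id=1 -> matches Eli
  - ticket 4 (Timeout error): agent_id=2 -> matches Dana
  - ticket 5 (Login fails): agent_id=NULL, no match -> kept with NULL
  - ticket 6 (Race condition): agent_id=1 -> matches Eli
  - ticket 7 (Bad redirect): agent_id=2 -> matches Dana
  - ticket 8 (Off by one): agent_id=NULL, no match -> kept with NULL
Match against tickets (self):
  - ticket 1 (Null pointer): blocked_by=NULL -> NULL
  - ticket 2 (Slow page load): blocked_by=1 -> Null pointer
  - ticket 3 (Broken link): blocked_by=1 -> Null pointer
  - ticket 4 (Timeout error): blocked_by=1 -> Null pointer
  - ticket 5 (Login fails): blocked_by=NULL -> NULL
  - ticket 6 (Race condition): blocked_by=5 -> Login fails
  - ticket 7 (Bad redirect): blocked_by=3 -> Broken link
  - ticket 8 (Off by one): blocked_by=5 -> Login fails

SQL:
SELECT a.title, b.name AS agent, c.title AS blocked_by
FROM tickets a
LEFT JOIN agents b ON a.agent_id = b.id
LEFT JOIN tickets c ON a.blocked_by = c.id

Result:
title          | agent | blocked_by  
---------------+-------+-------------
Null pointer   | Quinn | NULL        
Slow page load | Dana  | Null pointer
Broken link    | Eli   | Null pointer
Timeout error  | Dana  | Null pointer
Login fails    | NULL  | NULL        
Race condition | Eli   | Login fails 
Bad redirect   | Dana  | Broken link 
Off by one     | NULL  | Login fails 


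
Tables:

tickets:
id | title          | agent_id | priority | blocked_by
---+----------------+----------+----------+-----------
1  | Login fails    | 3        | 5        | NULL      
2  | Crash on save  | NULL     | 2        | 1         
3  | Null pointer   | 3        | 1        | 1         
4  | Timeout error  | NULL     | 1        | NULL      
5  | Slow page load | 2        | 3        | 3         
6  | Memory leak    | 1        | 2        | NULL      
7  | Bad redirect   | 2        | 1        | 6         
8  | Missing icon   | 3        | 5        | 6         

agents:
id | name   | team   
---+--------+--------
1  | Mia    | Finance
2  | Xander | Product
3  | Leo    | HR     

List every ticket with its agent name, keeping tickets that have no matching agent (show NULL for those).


LEFT JOIN keeps every row from tickets (the left table); where agent_id has no match in agents, the agent columns become NULL. Walk through each ticket:
  - ticket 1 (Login fails): agent_id=3 -> matches Leo
  - ticket 2 (Crash on save): agent_id=NULL, no match -> kept with NULL
  - ticket 3 (Null pointer): agent_id=3 -> matches Leo
  - ticket 4 (Timeout error): agent_id=NULL, no match -> kept with NULL
  - ticket 5 (Slow page load): agent_id=2 -> matches Xander
  - ticket 6 (Memory leak): agent_id=1 -> matches Mia
  - ticket 7 (Bad redirect): agent_id=2 -> matches Xander
  - ticket 8 (Missing icon): agent_id=3 -> matches Leo
All 8 rows appear; 2 have NULL agent.

SQL:
SELECT a.title, b.name AS agent
FROM tickets a
LEFT JOIN agents b ON a.agent_id = b.id

Result:
title          | agent 
---------------+-------
Login fails    | Leo   
Crash on save  | NULL  
Null pointer   | Leo   
Timeout error  | NULL  
Slow page load | Xander
Memory leak    | Mia   
Bad redirect   | Xander
Missing icon   | Leo   


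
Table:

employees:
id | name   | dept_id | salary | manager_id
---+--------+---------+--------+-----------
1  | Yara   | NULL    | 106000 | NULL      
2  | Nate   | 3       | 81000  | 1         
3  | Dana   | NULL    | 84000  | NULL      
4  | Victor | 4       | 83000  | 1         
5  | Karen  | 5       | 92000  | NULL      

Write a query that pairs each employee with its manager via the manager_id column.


This is a self-join: employees is joined to a second copy of itself, matching each row's manager_id to another row's id. Use LEFT JOIN so rows with manager_id=NULL are kept.
  - employee 1 (Yara): manager_id=NULL -> NULL
  - employee 2 (Nate): manager_id=1 -> Yara
  - employee 3 (Dana): manager_id=NULL -> NULL
  - employee 4 (Victor): manager_id=1 -> Yara
  - employee 5 (Karen): manager_id=NULL -> NULL

SQL:
SELECT a.name AS item, b.name AS manager
FROM employees a
LEFT JOIN employees b ON a.manager_id = b.id

Result:
item   | manager
-------+--------
Yara   | NULL   
Nate   | Yara   
Dana   | NULL   
Victor | Yara   
Karen  | NULL   


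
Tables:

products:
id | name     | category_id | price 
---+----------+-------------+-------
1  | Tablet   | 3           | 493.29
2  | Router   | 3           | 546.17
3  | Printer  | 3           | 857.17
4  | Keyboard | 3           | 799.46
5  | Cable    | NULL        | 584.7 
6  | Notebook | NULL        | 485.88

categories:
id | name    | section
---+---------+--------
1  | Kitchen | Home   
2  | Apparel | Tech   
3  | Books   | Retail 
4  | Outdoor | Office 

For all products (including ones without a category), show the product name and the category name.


LEFT JOIN keeps every row from products (the left table); where category_id has no match in categories, the category columns become NULL. Walk through each product:
  - product 1 (Tablet): category_id=3 -> matches Books
  - product 2 (Router): category_id=3 -> matches Books
  - product 3 (Printer): category_id=3 -> matches Books
  - product 4 (Keyboard): category_id=3 -> matches Books
  - product 5 (Cable): category_id=NULL, no match -> kept with NULL
  - product 6 (Notebook): category_id=NULL, no match -> kept with NULL
All 6 rows appear; 2 have NULL category.

SQL:
SELECT a.name, b.name AS category
FROM products a
LEFT JOIN categories b ON a.category_id = b.id

Result:
name     | category
---------+---------
Tablet   | Books   
Router   | Books   
Printer  | Books   
Keyboard | Books   
Cable    | NULL    
Notebook | NULL    


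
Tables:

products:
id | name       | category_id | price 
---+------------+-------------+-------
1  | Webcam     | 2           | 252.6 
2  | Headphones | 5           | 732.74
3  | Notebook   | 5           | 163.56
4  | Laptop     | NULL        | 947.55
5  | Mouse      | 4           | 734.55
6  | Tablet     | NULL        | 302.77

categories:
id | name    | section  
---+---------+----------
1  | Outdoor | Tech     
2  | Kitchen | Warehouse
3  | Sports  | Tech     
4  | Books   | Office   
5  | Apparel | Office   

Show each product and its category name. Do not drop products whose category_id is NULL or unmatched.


LEFT JOIN keeps every row from products (the left table); where category_id has no match in categories, the category columns become NULL. Walk through each product:
  - product 1 (Webcam): category_id=2 -> matches Kitchen
  - product 2 (Headphones): category_id=5 -> matches Apparel
  - product 3 (Notebook): category_id=5 -> matches Apparel
  - product 4 (Laptop): category_id=NULL, no match -> kept with NULL
  - product 5 (Mouse): category_id=4 -> matches Books
  - product 6 (Tablet): category_id=NULL, no match -> kept with NULL
All 6 rows appear; 2 have NULL category.

SQL:
SELECT a.name, b.name AS category
FROM products a
LEFT JOIN categories b ON a.category_id = b.id

Result:
name       | category
-----------+---------
Webcam     | Kitchen 
Headphones | Apparel 
Notebook   | Apparel 
Laptop     | NULL    
Mouse      | Books   
Tablet     | NULL    


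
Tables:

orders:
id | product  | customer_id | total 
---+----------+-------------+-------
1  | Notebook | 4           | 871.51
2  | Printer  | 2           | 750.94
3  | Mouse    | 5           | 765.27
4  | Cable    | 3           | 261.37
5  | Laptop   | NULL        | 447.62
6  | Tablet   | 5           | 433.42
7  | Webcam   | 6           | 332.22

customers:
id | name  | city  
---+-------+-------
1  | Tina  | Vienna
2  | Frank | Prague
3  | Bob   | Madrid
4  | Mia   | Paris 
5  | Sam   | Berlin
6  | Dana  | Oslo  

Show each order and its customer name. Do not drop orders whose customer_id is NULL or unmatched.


LEFT JOIN keeps every row from orders (the left table); where customer_id has no match in customers, the customer columns become NULL. Walk through each order:
  - order 1 (Notebook): customer_id=4 -> matches Mia
  - order 2 (Printer): customer_id=2 -> matches Frank
  - order 3 (Mouse): customer_id=5 -> matches Sam
  - order 4 (Cable): customer_id=3 -> matches Bob
  - order 5 (Laptop): customer_id=NULL, no match -> kept with NULL
  - order 6 (Tablet): customer_id=5 -> matches Sam
  - order 7 (Webcam): customer_id=6 -> matches Dana
All 7 rows appear; 1 has NULL customer.

SQL:
SELECT a.product, b.name AS customer
FROM orders a
LEFT JOIN customers b ON a.customer_id = b.id

Result:
product  | customer
---------+---------
Notebook | Mia     
Printer  | Frank   
Mouse    | Sam     
Cable    | Bob     
Laptop   | NULL    
Tablet   | Sam     
Webcam   | Dana    


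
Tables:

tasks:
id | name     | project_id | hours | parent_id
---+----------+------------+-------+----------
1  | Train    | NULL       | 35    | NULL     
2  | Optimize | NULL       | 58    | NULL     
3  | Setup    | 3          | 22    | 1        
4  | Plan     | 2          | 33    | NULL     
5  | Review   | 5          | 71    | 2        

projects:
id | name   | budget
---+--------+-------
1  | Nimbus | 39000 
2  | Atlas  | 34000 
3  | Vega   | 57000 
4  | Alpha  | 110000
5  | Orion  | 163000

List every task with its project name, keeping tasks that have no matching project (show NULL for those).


LEFT JOIN keeps every row from tasks (the left table); where project_id has no match in projects, the project columns become NULL. Walk through each task:
  - task 1 (Train): project_id=NULL, no match -> kept with NULL
  - task 2 (Optimize): project_id=NULL, no match -> kept with NULL
  - task 3 (Setup): project_id=3 -> matches Vega
  - task 4 (Plan): project_id=2 -> matches Atlas
  - task 5 (Review): project_id=5 -> matches Orion
All 5 rows appear; 2 have NULL project.

SQL:
SELECT a.name, b.name AS project
FROM tasks a
LEFT JOIN projects b ON a.project_id = b.id

Result:
name     | project
---------+--------
Train    | NULL   
Optimize | NULL   
Setup    | Vega   
Plan     | Atlas  
Review   | Orion  


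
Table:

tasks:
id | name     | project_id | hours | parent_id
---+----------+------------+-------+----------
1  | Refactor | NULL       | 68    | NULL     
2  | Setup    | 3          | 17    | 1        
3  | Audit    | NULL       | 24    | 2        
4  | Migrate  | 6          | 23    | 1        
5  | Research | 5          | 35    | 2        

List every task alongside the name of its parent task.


This is a self-join: tasks is joined to a second copy of itself, matching each row's parent_id to another row's id. Use LEFT JOIN so rows with parent_id=NULL are kept.
  - task 1 (Refactor): parent_id=NULL -> NULL
  - task 2 (Setup): parent_id=1 -> Refactor
  - task 3 (Audit): parent_id=2 -> Setup
  - task 4 (Migrate): parent_id=1 -> Refactor
  - task 5 (Research): parent_id=2 -> Setup

SQL:
SELECT a.name AS item, b.name AS parent
FROM tasks a
LEFT JOIN tasks b ON a.parent_id = b.id

Result:
item     | parent  
---------+---------
Refactor | NULL    
Setup    | Refactor
Audit    | Setup   
Migrate  | Refactor
Research | Setup   


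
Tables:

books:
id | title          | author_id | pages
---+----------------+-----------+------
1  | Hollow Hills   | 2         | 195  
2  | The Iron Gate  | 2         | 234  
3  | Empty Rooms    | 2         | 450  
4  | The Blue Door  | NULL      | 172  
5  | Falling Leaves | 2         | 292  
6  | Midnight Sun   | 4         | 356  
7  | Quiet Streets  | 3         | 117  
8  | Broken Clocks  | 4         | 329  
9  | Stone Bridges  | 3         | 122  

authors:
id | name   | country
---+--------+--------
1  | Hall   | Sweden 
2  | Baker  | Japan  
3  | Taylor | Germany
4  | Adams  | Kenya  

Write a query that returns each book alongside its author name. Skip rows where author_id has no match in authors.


INNER JOIN keeps only books rows whose author_id matches an id in authors. Walk through each book:
  - book 1 (Hollow Hills): author_id=2 -> matches Baker
  - book 2 (The Iron Gate): author_id=2 -> matches Baker
  - book 3 (Empty Rooms): author_id=2 -> matches Baker
  - book 4 (The Blue Door): author_id=NULL, no match -> dropped
  - book 5 (Falling Leaves): author_id=2 -> matches Baker
  - book 6 (Midnight Sun): author_id=4 -> matches Adams
  - book 7 (Quiet Streets): author_id=3 -> matches Taylor
  - book 8 (Broken Clocks): author_id=4 -> matches Adams
  - book 9 (Stone Bridges): author_id=3 -> matches Taylor
So 1 of 9 rows is dropped.

SQL:
SELECT a.title, b.name AS author
FROM books a
INNER JOIN authors b ON a.author_id = b.id

Result:
title          | author
---------------+-------
Hollow Hills   | Baker 
The Iron Gate  | Baker 
Empty Rooms    | Baker 
Falling Leaves | Baker 
Midnight Sun   | Adams 
Quiet Streets  | Taylor
Broken Clocks  | Adams 
Stone Bridges  | Taylor


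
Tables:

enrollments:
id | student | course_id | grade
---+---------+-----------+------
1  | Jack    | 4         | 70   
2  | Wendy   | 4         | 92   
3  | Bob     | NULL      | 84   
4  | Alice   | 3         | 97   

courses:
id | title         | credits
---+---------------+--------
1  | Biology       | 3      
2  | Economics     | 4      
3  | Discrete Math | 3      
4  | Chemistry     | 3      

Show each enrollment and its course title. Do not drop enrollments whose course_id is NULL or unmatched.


LEFT JOIN keeps every row from enrollments (the left table); where course_id has no match in courses, the course columns become NULL. Walk through each enrollment:
  - enrollment 1 (Jack): course_id=4 -> matches Chemistry
  - enrollment 2 (Wendy): course_id=4 -> matches Chemistry
  - enrollment 3 (Bob): course_id=NULL, no match -> kept with NULL
  - enrollment 4 (Alice): course_id=3 -> matches Discrete Math
All 4 rows appear; 1 has NULL course.

SQL:
SELECT a.student, b.title AS course
FROM enrollments a
LEFT JOIN courses b ON a.course_id = b.id

Result:
student | course       
--------+--------------
Jack    | Chemistry    
Wendy   | Chemistry    
Bob     | NULL         
Alice   | Discrete Math


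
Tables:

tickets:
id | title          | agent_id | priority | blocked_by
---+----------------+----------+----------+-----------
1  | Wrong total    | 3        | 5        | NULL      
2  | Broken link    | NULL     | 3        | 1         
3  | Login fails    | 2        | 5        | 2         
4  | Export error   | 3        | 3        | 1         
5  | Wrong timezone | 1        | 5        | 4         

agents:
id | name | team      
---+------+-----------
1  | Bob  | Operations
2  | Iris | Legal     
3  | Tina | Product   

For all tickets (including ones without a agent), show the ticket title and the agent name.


LEFT JOIN keeps every row from tickets (the left table); where agent_id has no match in agents, the agent columns become NULL. Walk through each ticket:
  - ticket 1 (Wrong total): agent_id=3 -> matches Tina
  - ticket 2 (Broken link): agent_id=NULL, no match -> kept with NULL
  - ticket 3 (Login fails): agent_id=2 -> matches Iris
  - ticket 4 (Export error): agent_id=3 -> matches Tina
  - ticket 5 (Wrong timezone): agent_id=1 -> matches Bob
All 5 rows appear; 1 has NULL agent.

SQL:
SELECT a.title, b.name AS agent
FROM tickets a
LEFT JOIN agents b ON a.agent_id = b.id

Result:
title          | agent
---------------+------
Wrong total    | Tina 
Broken link    | NULL 
Login fails    | Iris 
Export error   | Tina 
Wrong timezone | Bob  


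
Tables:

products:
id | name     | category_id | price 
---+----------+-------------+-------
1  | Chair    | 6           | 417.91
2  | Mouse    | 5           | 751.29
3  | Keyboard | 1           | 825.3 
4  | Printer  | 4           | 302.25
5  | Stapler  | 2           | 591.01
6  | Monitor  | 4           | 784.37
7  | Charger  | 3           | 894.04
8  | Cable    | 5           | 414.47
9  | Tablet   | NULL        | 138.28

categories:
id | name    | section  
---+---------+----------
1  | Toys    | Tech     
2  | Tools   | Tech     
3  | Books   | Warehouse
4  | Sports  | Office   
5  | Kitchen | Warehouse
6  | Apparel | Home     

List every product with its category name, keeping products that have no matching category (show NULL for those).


LEFT JOIN keeps every row from products (the left table); where category_id has no match in categories, the category columns become NULL. Walk through each product:
  - product 1 (Chair): category_id=6 -> matches Apparel
  - product 2 (Mouse): category_id=5 -> matches Kitchen
  - product 3 (Keyboard): category_id=1 -> matches Toys
  - product 4 (Printer): category_id=4 -> matches Sports
  - product 5 (Stapler): category_id=2 -> matches Tools
  - product 6 (Monitor): category_id=4 -> matches Sports
  - product 7 (Charger): category_id=3 -> matches Books
  - product 8 (Cable): category_id=5 -> matches Kitchen
  - product 9 (Tablet): category_id=NULL, no match -> kept with NULL
All 9 rows appear; 1 has NULL category.

SQL:
SELECT a.name, b.name AS category
FROM products a
LEFT JOIN categories b ON a.category_id = b.id

Result:
name     | category
---------+---------
Chair    | Apparel 
Mouse    | Kitchen 
Keyboard | Toys    
Printer  | Sports  
Stapler  | Tools   
Monitor  | Sports  
Charger  | Books   
Cable    | Kitchen 
Tablet   | NULL    


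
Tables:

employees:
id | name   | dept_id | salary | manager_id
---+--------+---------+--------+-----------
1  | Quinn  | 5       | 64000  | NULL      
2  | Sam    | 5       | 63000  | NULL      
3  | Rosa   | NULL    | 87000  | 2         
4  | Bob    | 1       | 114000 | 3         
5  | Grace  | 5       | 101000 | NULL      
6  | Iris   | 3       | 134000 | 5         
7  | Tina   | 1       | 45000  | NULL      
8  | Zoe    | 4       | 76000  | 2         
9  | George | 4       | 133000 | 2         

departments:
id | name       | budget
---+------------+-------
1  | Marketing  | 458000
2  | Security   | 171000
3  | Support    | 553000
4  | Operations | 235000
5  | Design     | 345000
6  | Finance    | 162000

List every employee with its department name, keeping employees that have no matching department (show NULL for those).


LEFT JOIN keeps every row from employees (the left table); where dept_id has no match in departments, the department columns become NULL. Walk through each employee:
  - employee 1 (Quinn): dept_id=5 -> matches Design
  - employee 2 (Sam): dept_id=5 -> matches Design
  - employee 3 (Rosa): dept_id=NULL, no match -> kept with NULL
  - employee 4 (Bob): dept_id=1 -> matches Marketing
  - employee 5 (Grace): dept_id=5 -> matches Design
  - employee 6 (Iris): dept_id=3 -> matches Support
  - employee 7 (Tina): dept_id=1 -> matches Marketing
  - employee 8 (Zoe): dept_id=4 -> matches Operations
  - employee 9 (George): dept_id=4 -> matches Operations
All 9 rows appear; 1 has NULL department.

SQL:
SELECT a.name, b.name AS department
FROM employees a
LEFT JOIN departments b ON a.dept_id = b.id

Result:
name   | department
-------+-----------
Quinn  | Design    
Sam    | Design    
Rosa   | NULL      
Bob    | Marketing 
Grace  | Design    
Iris   | Support   
Tina   | Marketing 
Zoe    | Operations
George | Operations


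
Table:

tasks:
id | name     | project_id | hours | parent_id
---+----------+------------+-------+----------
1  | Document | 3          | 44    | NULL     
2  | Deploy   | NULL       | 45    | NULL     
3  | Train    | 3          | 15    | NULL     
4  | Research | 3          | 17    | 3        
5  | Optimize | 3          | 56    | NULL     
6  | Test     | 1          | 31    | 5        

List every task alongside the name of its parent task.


This is a self-join: tasks is joined to a second copy of itself, matching each row's parent_id to another row's id. Use LEFT JOIN so rows with parent_id=NULL are kept.
  - task 1 (Document): parent_id=NULL -> NULL
  - task 2 (Deploy): parent_id=NULL -> NULL
  - task 3 (Train): parent_id=NULL -> NULL
  - task 4 (Research): parent_id=3 -> Train
  - task 5 (Optimize): parent_id=NULL -> NULL
  - task 6 (Test): parent_id=5 -> Optimize

SQL:
SELECT a.name AS item, b.name AS parent
FROM tasks a
LEFT JOIN tasks b ON a.parent_id = b.id

Result:
item     | parent  
---------+---------
Document | NULL    
Deploy   | NULL    
Train    | NULL    
Research | Train   
Optimize | NULL    
Test     | Optimize


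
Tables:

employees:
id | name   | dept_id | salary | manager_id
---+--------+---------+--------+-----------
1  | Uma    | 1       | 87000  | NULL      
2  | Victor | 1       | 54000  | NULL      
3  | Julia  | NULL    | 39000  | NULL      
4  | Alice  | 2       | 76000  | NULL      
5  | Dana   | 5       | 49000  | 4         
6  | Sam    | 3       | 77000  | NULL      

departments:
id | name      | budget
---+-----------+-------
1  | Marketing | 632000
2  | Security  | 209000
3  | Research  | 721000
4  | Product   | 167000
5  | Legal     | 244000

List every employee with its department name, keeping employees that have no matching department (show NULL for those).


LEFT JOIN keeps every row from employees (the left table); where dept_id has no match in departments, the department columns become NULL. Walk through each employee:
  - employee 1 (Uma): dept_id=1 -> matches Marketing
  - employee 2 (Victor): dept_id=1 -> matches Marketing
  - employee 3 (Julia): dept_id=NULL, no match -> kept with NULL
  - employee 4 (Alice): dept_id=2 -> matches Security
  - employee 5 (Dana): dept_id=5 -> matches Legal
  - employee 6 (Sam): dept_id=3 -> matches Research
All 6 rows appear; 1 has NULL department.

SQL:
SELECT a.name, b.name AS department
FROM employees a
LEFT JOIN departments b ON a.dept_id = b.id

Result:
name   | department
-------+-----------
Uma    | Marketing 
Victor | Marketing 
Julia  | NULL      
Alice  | Security  
Dana   | Legal     
Sam    | Research  


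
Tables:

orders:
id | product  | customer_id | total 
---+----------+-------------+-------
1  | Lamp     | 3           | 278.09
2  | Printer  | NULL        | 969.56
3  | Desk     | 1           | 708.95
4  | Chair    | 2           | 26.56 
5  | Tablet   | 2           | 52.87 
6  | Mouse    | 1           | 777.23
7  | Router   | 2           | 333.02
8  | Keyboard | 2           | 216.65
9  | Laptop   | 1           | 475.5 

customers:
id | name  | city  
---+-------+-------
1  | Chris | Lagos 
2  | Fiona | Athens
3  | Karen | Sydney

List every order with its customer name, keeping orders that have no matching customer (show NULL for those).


LEFT JOIN keeps every row from orders (the left table); where customer_id has no match in customers, the customer columns become NULL. Walk through each order:
  - order 1 (Lamp): customer_id=3 -> matches Karen
  - order 2 (Printer): customer_id=NULL, no match -> kept with NULL
  - order 3 (Desk): customer_id=1 -> matches Chris
  - order 4 (Chair): customer_id=2 -> matches Fiona
  - order 5 (Tablet): customer_id=2 -> matches Fiona
  - order 6 (Mouse): customer_id=1 -> matches Chris
  - order 7 (Router): customer_id=2 -> matches Fiona
  - order 8 (Keyboard): customer_id=2 -> matches Fiona
  - order 9 (Laptop): customer_id=1 -> matches Chris
All 9 rows appear; 1 has NULL customer.

SQL:
SELECT a.product, b.name AS customer
FROM orders a
LEFT JOIN customers b ON a.customer_id = b.id

Result:
product  | customer
---------+---------
Lamp     | Karen   
Printer  | NULL    
Desk     | Chris   
Chair    | Fiona   
Tablet   | Fiona   
Mouse    | Chris   
Router   | Fiona   
Keyboard | Fiona   
Laptop   | Chris   


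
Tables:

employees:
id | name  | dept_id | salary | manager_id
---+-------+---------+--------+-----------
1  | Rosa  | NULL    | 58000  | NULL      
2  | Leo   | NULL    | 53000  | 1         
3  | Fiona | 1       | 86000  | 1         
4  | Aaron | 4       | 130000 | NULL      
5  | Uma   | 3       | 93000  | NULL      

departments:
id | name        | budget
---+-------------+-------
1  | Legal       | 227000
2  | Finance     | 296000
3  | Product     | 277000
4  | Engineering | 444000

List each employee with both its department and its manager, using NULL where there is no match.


Two LEFT JOINs from the same base table employees: one to departments via dept_id, one to employees itself via manager_id. Both are LEFT so every employee is preserved.
Match against departments:
  - employee 1 (Rosa): dept_id=NULL, no match -> kept with NULL
  - employee 2 (Leo): dept_id=NULL, no match -> kept with NULL
  - employee 3 (Fiona): dept_id=1 -> matches Legal
  - employee 4 (Aaron): dept_id=4 -> matches Engineering
  - employee 5 (Uma): dept_id=3 -> matches Product
Match against employees (self):
  - employee 1 (Rosa): manager_id=NULL -> NULL
  - employee 2 (Leo): manager_id=1 -> Rosa
  - employee 3 (Fiona): manager_id=1 -> Rosa
  - employee 4 (Aaron): manager_id=NULL -> NULL
  - employee 5 (Uma): manager_id=NULL -> NULL

SQL:
SELECT a.name, b.name AS department, c.name AS manager
FROM employees a
LEFT JOIN departments b ON a.dept_id = b.id
LEFT JOIN employees c ON a.manager_id = c.id

Result:
name  | department  | manager
------+-------------+--------
Rosa  | NULL        | NULL   
Leo   | NULL        | Rosa   
Fiona | Legal       | Rosa   
Aaron | Engineering | NULL   
Uma   | Product     | NULL   


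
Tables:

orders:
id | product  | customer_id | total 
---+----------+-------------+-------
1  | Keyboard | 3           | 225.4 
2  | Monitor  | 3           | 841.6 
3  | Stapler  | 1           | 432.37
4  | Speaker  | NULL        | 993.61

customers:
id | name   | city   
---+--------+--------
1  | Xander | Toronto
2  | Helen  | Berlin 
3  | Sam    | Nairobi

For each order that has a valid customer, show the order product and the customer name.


INNER JOIN keeps only orders rows whose customer_id matches an id in customers. Walk through each order:
  - order 1 (Keyboard): customer_id=3 -> matches Sam
  - order 2 (Monitor): customer_id=3 -> matches Sam
  - order 3 (Stapler): customer_id=1 -> matches Xander
  - order 4 (Speaker): customer_id=NULL, no match -> dropped
So 1 of 4 rows is dropped.

SQL:
SELECT a.product, b.name AS customer
FROM orders a
INNER JOIN customers b ON a.customer_id = b.id

Result:
product  | customer
---------+---------
Keyboard | Sam     
Monitor  | Sam     
Stapler  | Xander  


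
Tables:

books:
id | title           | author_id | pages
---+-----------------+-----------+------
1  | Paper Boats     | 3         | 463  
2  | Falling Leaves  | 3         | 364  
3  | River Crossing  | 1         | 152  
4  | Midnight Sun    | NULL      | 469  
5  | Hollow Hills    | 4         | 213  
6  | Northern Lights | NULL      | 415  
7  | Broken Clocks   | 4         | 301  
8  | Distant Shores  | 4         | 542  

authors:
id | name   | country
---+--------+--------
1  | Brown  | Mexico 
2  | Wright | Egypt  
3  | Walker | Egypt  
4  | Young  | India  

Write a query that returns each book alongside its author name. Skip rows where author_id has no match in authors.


INNER JOIN keeps only books rows whose author_id matches an id in authors. Walk through each book:
  - book 1 (Paper Boats): author_id=3 -> matches Walker
  - book 2 (Falling Leaves): author_id=3 -> matches Walker
  - book 3 (River Crossing): author_id=1 -> matches Brown
  - book 4 (Midnight Sun): author_id=NULL, no match -> dropped
  - book 5 (Hollow Hills): author_id=4 -> matches Young
  - book 6 (Northern Lights): author_id=NULL, no match -> dropped
  - book 7 (Broken Clocks): author_id=4 -> matches Young
  - book 8 (Distant Shores): author_id=4 -> matches Young
So 2 of 8 rows are dropped.

SQL:
SELECT a.title, b.name AS author
FROM books a
INNER JOIN authors b ON a.author_id = b.id

Result:
title          | author
---------------+-------
Paper Boats    | Walker
Falling Leaves | Walker
River Crossing | Brown 
Hollow Hills   | Young 
Broken Clocks  | Young 
Distant Shores | Young 


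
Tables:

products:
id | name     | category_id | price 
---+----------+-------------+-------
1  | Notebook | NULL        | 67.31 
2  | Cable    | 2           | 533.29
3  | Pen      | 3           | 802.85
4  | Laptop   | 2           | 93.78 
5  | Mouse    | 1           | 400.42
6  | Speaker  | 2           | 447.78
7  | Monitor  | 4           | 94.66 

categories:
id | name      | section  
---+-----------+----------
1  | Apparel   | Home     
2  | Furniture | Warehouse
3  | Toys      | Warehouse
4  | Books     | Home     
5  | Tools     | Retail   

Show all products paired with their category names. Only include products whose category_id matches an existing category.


INNER JOIN keeps only products rows whose category_id matches an id in categories. Walk through each product:
  - product 1 (Notebook): category_id=NULL, no match -> dropped
  - product 2 (Cable): category_id=2 -> matches Furniture
  - product 3 (Pen): category_id=3 -> matches Toys
  - product 4 (Laptop): category_id=2 -> matches Furniture
  - product 5 (Mouse): category_id=1 -> matches Apparel
  - product 6 (Speaker): category_id=2 -> matches Furniture
  - product 7 (Monitor): category_id=4 -> matches Books
So 1 of 7 rows is dropped.

SQL:
SELECT a.name, b.name AS category
FROM products a
INNER JOIN categories b ON a.category_id = b.id

Result:
name    | category 
--------+----------
Cable   | Furniture
Pen     | Toys     
Laptop  | Furniture
Mouse   | Apparel  
Speaker | Furniture
Monitor | Books    


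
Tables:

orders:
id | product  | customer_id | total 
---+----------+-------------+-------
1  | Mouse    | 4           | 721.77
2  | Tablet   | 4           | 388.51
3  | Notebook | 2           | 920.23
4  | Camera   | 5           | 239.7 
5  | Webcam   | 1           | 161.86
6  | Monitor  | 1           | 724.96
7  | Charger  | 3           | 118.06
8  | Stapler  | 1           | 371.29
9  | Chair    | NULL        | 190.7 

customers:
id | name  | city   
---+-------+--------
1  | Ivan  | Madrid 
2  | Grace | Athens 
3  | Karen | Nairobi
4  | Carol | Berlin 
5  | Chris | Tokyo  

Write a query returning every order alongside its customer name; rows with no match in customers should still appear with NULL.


LEFT JOIN keeps every row from orders (the left table); where customer_id has no match in customers, the customer columns become NULL. Walk through each order:
  - order 1 (Mouse): customer_id=4 -> matches Carol
  - order 2 (Tablet): customer_id=4 -> matches Carol
  - order 3 (Notebook): customer_id=2 -> matches Grace
  - order 4 (Camera): customer_id=5 -> matches Chris
  - order 5 (Webcam): customer_id=1 -> matches Ivan
  - order 6 (Monitor): customer_id=1 -> matches Ivan
  - order 7 (Charger): customer_id=3 -> matches Karen
  - order 8 (Stapler): customer_id=1 -> matches Ivan
  - order 9 (Chair): customer_id=NULL, no match -> kept with NULL
All 9 rows appear; 1 has NULL customer.

SQL:
SELECT a.product, b.name AS customer
FROM orders a
LEFT JOIN customers b ON a.customer_id = b.id

Result:
product  | customer
---------+---------
Mouse    | Carol   
Tablet   | Carol   
Notebook | Grace   
Camera   | Chris   
Webcam   | Ivan    
Monitor  | Ivan    
Charger  | Karen   
Stapler  | Ivan    
Chair    | NULL    


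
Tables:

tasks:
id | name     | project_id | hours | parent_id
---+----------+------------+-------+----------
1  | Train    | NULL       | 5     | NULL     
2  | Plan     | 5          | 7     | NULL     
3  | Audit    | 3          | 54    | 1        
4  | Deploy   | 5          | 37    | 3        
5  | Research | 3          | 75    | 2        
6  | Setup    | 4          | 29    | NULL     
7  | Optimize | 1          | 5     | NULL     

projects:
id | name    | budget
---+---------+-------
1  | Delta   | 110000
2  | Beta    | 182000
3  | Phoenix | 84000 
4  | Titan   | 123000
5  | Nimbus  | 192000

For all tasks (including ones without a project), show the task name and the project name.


LEFT JOIN keeps every row from tasks (the left table); where project_id has no match in projects, the project columns become NULL. Walk through each task:
  - task 1 (Train): project_id=NULL, no match -> kept with NULL
  - task 2 (Plan): project_id=5 -> matches Nimbus
  - task 3 (Audit): project_id=3 -> matches Phoenix
  - task 4 (Deploy): project_id=5 -> matches Nimbus
  - task 5 (Research): project_id=3 -> matches Phoenix
  - task 6 (Setup): project_id=4 -> matches Titan
  - task 7 (Optimize): project_id=1 -> matches Delta
All 7 rows appear; 1 has NULL project.

SQL:
SELECT a.name, b.name AS project
FROM tasks a
LEFT JOIN projects b ON a.project_id = b.id

Result:
name     | project
---------+--------
Train    | NULL   
Plan     | Nimbus 
Audit    | Phoenix
Deploy   | Nimbus 
Research | Phoenix
Setup    | Titan  
Optimize | Delta  


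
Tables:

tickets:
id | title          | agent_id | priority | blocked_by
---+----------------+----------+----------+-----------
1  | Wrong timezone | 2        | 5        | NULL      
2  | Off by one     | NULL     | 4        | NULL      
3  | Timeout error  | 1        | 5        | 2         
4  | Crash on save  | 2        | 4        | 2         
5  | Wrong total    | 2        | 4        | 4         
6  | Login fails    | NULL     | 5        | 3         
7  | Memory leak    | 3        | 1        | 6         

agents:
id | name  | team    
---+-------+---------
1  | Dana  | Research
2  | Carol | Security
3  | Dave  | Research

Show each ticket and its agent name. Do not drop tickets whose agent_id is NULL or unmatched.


LEFT JOIN keeps every row from tickets (the left table); where agent_id has no match in agents, the agent columns become NULL. Walk through each ticket:
  - ticket 1 (Wrong timezone): agent_id=2 -> matches Carol
  - ticket 2 (Off by one): agent_id=NULL, no match -> kept with NULL
  - ticket 3 (Timeout error): agent_id=1 -> matches Dana
  - ticket 4 (Crash on save): agent_id=2 -> matches Carol
  - ticket 5 (Wrong total): agent_id=2 -> matches Carol
  - ticket 6 (Login fails): agent_id=NULL, no match -> kept with NULL
  - ticket 7 (Memory leak): agent_id=3 -> matches Dave
All 7 rows appear; 2 have NULL agent.

SQL:
SELECT a.title, b.name AS agent
FROM tickets a
LEFT JOIN agents b ON a.agent_id = b.id

Result:
title          | agent
---------------+------
Wrong timezone | Carol
Off by one     | NULL 
Timeout error  | Dana 
Crash on save  | Carol
Wrong total    | Carol
Login fails    | NULL 
Memory leak    | Dave 


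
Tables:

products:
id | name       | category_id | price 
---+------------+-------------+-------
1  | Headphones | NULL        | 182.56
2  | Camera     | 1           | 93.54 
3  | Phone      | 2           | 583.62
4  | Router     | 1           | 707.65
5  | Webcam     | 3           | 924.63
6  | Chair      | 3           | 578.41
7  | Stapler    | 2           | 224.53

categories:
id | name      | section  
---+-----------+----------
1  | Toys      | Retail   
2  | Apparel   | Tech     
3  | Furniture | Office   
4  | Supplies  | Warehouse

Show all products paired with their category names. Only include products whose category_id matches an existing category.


INNER JOIN keeps only products rows whose category_id matches an id in categories. Walk through each product:
  - product 1 (Headphones): category_id=NULL, no match -> dropped
  - product 2 (Camera): category_id=1 -> matches Toys
  - product 3 (Phone): category_id=2 -> matches Apparel
  - product 4 (Router): category_id=1 -> matches Toys
  - product 5 (Webcam): category_id=3 -> matches Furniture
  - product 6 (Chair): category_id=3 -> matches Furniture
  - product 7 (Stapler): category_id=2 -> matches Apparel
So 1 of 7 rows is dropped.

SQL:
SELECT a.name, b.name AS category
FROM products a
INNER JOIN categories b ON a.category_id = b.id

Result:
name    | category 
--------+----------
Camera  | Toys     
Phone   | Apparel  
Router  | Toys     
Webcam  | Furniture
Chair   | Furniture
Stapler | Apparel  


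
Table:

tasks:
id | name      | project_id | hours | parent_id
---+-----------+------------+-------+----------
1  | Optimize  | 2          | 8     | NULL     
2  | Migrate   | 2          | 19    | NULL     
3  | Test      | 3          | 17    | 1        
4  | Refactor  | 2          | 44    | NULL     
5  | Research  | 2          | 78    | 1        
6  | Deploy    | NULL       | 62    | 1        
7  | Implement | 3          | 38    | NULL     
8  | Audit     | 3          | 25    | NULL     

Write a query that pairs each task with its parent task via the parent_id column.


This is a self-join: tasks is joined to a second copy of itself, matching each row's parent_id to another row's id. Use LEFT JOIN so rows with parent_id=NULL are kept.
  - task 1 (Optimize): parent_id=NULL -> NULL
  - task 2 (Migrate): parent_id=NULL -> NULL
  - task 3 (Test): parent_id=1 -> Optimize
  - task 4 (Refactor): parent_id=NULL -> NULL
  - task 5 (Research): parent_id=1 -> Optimize
  - task 6 (Deploy): parent_id=1 -> Optimize
  - task 7 (Implement): parent_id=NULL -> NULL
  - task 8 (Audit): parent_id=NULL -> NULL

SQL:
SELECT a.name AS item, b.name AS parent
FROM tasks a
LEFT JOIN tasks b ON a.parent_id = b.id

Result:
item      | parent  
----------+---------
Optimize  | NULL    
Migrate   | NULL    
Test      | Optimize
Refactor  | NULL    
Research  | Optimize
Deploy    | Optimize
Implement | NULL    
Audit     | NULL    


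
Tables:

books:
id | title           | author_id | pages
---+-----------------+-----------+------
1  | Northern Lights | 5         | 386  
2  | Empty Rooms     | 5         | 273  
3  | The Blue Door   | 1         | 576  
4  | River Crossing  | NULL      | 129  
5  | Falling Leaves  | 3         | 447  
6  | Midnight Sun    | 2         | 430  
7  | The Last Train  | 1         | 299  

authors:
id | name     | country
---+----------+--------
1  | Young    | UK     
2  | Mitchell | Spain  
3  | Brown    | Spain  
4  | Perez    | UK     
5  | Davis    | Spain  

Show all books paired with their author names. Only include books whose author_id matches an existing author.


INNER JOIN keeps only books rows whose author_id matches an id in authors. Walk through each book:
  - book 1 (Northern Lights): author_id=5 -> matches Davis
  - book 2 (Empty Rooms): author_id=5 -> matches Davis
  - book 3 (The Blue Door): author_id=1 -> matches Young
  - book 4 (River Crossing): author_id=NULL, no match -> dropped
  - book 5 (Falling Leaves): author_id=3 -> matches Brown
  - book 6 (Midnight Sun): author_id=2 -> matches Mitchell
  - book 7 (The Last Train): author_id=1 -> matches Young
So 1 of 7 rows is dropped.

SQL:
SELECT a.title, b.name AS author
FROM books a
INNER JOIN authors b ON a.author_id = b.id

Result:
title           | author  
----------------+---------
Northern Lights | Davis   
Empty Rooms     | Davis   
The Blue Door   | Young   
Falling Leaves  | Brown   
Midnight Sun    | Mitchell
The Last Train  | Young   


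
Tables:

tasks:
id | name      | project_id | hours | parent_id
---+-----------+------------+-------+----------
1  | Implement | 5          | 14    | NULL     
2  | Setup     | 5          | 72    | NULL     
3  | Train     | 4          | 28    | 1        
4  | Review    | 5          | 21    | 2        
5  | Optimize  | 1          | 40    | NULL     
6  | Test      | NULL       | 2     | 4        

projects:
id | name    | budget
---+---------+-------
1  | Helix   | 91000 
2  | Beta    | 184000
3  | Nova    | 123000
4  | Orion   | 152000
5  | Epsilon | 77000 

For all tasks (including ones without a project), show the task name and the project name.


LEFT JOIN keeps every row from tasks (the left table); where project_id has no match in projects, the project columns become NULL. Walk through each task:
  - task 1 (Implement): project_id=5 -> matches Epsilon
  - task 2 (Setup): project_id=5 -> matches Epsilon
  - task 3 (Train): project_id=4 -> matches Orion
  - task 4 (Review): project_id=5 -> matches Epsilon
  - task 5 (Optimize): project_id=1 -> matches Helix
  - task 6 (Test): project_id=NULL, no match -> kept with NULL
All 6 rows appear; 1 has NULL project.

SQL:
SELECT a.name, b.name AS project
FROM tasks a
LEFT JOIN projects b ON a.project_id = b.id

Result:
name      | project
----------+--------
Implement | Epsilon
Setup     | Epsilon
Train     | Orion  
Review    | Epsilon
Optimize  | Helix  
Test      | NULL   
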